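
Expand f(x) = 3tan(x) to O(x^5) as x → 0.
3*x + x**3 + O(x**5)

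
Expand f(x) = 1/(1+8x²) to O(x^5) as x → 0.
1 - 8*x**2 + 64*x**4 + O(x**5)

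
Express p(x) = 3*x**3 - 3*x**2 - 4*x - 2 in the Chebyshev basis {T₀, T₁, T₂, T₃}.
(-7/2)T₀ + (-7/4)T₁ + (-3/2)T₂ + (3/4)T₃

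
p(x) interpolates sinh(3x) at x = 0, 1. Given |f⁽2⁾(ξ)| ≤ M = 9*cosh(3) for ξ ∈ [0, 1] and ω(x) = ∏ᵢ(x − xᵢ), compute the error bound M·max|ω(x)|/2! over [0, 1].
9*cosh(3)/8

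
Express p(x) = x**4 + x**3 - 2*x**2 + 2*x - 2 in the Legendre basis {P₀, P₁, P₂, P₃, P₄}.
(-37/15)P₀ + (13/5)P₁ + (-16/21)P₂ + (2/5)P₃ + (8/35)P₄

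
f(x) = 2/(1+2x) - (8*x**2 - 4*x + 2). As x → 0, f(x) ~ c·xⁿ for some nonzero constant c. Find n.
3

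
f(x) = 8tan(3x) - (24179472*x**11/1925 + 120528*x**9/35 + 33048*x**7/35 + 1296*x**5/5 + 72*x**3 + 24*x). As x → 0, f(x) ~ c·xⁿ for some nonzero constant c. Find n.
13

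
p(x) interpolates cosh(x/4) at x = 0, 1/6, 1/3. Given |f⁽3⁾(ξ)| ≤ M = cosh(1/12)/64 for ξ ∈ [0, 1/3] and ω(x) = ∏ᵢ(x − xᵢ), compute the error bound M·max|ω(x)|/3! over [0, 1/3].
sqrt(3)*cosh(1/12)/373248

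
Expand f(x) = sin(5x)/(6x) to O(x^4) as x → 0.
5/6 - 125*x**2/36 + O(x**4)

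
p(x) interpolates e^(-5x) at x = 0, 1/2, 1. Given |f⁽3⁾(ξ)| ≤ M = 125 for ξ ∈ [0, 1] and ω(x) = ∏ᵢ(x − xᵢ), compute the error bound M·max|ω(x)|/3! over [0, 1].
125*sqrt(3)/216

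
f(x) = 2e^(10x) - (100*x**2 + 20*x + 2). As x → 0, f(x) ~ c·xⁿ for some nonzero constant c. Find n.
3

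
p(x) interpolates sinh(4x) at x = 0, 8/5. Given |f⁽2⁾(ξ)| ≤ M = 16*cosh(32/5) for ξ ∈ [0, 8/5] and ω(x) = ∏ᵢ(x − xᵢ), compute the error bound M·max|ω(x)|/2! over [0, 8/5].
128*cosh(32/5)/25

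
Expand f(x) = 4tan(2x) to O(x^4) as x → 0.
8*x + 32*x**3/3 + O(x**4)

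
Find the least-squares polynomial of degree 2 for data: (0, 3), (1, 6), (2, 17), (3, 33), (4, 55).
96/35 + (57/70)x + (43/14)x²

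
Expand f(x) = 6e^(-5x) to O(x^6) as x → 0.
6 - 30*x + 75*x**2 - 125*x**3 + 625*x**4/4 - 625*x**5/4 + O(x**6)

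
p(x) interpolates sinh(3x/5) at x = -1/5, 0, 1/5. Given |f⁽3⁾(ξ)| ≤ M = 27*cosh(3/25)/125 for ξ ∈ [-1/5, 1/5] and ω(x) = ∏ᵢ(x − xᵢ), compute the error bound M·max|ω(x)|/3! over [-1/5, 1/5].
sqrt(3)*cosh(3/25)/15625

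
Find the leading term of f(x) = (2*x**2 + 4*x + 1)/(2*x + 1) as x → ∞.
x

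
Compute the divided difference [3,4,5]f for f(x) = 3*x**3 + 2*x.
36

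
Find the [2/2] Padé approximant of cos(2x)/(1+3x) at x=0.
(-44*x**2/21 + x/7 + 1)/(x**2/3 + 22*x/7 + 1)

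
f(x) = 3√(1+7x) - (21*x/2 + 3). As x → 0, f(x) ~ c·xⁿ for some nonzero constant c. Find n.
2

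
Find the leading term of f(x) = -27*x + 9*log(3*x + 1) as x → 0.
-81*x**2/2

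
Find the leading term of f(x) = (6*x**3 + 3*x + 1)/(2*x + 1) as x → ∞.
3*x**2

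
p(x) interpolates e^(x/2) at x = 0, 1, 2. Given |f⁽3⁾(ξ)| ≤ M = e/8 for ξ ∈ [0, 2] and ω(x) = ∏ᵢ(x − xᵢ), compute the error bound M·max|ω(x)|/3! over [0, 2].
sqrt(3)*e/216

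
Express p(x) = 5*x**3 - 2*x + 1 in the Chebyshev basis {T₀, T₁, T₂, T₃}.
T₀ + (7/4)T₁ + (5/4)T₃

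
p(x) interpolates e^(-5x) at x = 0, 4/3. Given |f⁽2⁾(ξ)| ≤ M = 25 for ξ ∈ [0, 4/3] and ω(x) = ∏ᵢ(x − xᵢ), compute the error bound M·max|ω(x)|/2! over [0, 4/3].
50/9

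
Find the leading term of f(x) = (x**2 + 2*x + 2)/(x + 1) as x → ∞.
x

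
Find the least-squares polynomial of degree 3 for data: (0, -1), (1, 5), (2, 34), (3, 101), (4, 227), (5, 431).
-74/63 + (472/189)x + (143/126)x² + (169/54)x³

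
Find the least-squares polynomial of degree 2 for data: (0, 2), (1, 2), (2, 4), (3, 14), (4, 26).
76/35 + (-22/7)x + (16/7)x²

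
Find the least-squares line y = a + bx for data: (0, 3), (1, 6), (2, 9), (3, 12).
a = 3, b = 3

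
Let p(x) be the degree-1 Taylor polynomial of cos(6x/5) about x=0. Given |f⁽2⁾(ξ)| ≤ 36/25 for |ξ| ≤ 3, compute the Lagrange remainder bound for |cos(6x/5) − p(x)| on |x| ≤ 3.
162/25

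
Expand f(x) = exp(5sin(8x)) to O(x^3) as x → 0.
1 + 40*x + 800*x**2 + O(x**3)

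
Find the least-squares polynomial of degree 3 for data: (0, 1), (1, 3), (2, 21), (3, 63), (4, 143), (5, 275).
16/21 + (41/126)x + (13/21)x² + (37/18)x³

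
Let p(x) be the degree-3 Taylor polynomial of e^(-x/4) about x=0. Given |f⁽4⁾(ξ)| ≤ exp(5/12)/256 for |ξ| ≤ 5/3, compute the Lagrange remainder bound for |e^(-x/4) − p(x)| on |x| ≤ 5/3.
625*exp(5/12)/497664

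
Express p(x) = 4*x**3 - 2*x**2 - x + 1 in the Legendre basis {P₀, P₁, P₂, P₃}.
(1/3)P₀ + (7/5)P₁ + (-4/3)P₂ + (8/5)P₃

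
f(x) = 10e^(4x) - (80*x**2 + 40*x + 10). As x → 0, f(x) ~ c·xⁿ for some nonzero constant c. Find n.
3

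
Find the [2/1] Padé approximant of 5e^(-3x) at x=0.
(15*x**2/2 - 10*x + 5)/(x + 1)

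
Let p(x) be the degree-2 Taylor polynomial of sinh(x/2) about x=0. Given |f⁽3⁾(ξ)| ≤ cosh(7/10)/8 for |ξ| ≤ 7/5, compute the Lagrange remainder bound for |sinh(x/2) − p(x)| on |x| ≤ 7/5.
343*cosh(7/10)/6000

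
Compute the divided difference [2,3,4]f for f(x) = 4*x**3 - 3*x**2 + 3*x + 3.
33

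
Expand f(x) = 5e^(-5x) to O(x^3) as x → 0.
5 - 25*x + 125*x**2/2 + O(x**3)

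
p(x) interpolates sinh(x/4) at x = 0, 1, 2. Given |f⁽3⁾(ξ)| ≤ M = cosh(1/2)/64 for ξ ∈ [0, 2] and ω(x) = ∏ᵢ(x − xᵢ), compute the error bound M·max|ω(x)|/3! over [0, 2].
sqrt(3)*cosh(1/2)/1728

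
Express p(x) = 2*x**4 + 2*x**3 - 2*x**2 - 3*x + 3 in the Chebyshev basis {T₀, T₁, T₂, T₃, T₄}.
(11/4)T₀ + (-3/2)T₁ + (1/2)T₃ + (1/4)T₄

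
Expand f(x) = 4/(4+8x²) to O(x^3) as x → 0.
1 - 2*x**2 + O(x**3)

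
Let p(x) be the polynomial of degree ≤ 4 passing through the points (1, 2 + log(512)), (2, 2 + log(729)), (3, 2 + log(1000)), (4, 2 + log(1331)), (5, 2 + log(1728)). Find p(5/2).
2 + log(450*11**(17/32)*2**(115/128)*3**(113/128)*5**(7/64)/11)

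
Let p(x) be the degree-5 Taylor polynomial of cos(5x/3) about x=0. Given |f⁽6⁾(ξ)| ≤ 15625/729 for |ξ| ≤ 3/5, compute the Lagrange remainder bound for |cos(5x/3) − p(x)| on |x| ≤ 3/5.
1/720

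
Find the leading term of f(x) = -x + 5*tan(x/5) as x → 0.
x**3/75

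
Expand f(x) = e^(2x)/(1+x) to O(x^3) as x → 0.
1 + x + x**2 + O(x**3)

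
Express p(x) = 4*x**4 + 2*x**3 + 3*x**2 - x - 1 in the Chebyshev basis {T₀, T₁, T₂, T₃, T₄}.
(2)T₀ + (1/2)T₁ + (7/2)T₂ + (1/2)T₃ + (1/2)T₄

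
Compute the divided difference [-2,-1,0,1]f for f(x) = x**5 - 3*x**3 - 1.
2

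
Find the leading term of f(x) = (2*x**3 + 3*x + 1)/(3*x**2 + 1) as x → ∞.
2*x/3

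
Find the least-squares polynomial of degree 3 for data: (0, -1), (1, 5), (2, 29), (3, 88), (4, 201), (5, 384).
-62/63 + (547/189)x + (37/252)x² + (317/108)x³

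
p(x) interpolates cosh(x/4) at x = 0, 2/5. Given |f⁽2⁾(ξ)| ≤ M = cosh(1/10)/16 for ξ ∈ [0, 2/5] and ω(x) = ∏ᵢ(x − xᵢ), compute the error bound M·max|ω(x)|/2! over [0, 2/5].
cosh(1/10)/800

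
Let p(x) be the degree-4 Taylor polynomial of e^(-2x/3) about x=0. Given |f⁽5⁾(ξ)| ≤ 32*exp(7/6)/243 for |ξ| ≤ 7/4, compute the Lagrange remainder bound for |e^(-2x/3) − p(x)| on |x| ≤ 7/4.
16807*exp(7/6)/933120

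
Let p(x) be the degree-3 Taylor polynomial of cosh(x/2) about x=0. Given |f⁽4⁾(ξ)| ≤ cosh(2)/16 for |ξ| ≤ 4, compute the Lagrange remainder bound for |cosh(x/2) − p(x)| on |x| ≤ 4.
2*cosh(2)/3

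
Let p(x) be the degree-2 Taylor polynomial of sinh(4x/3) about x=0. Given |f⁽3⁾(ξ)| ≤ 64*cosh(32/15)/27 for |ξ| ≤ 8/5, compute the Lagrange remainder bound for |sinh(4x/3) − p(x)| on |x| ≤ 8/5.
16384*cosh(32/15)/10125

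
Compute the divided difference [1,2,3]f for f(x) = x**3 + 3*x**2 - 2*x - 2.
9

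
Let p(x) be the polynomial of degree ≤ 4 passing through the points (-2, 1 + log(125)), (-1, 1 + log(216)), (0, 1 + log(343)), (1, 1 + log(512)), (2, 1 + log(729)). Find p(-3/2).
1 + log(864*2**(1/4)*3**(3/64)*5**(105/128)*7**(23/64)/49)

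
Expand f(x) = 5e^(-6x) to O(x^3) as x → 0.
5 - 30*x + 90*x**2 + O(x**3)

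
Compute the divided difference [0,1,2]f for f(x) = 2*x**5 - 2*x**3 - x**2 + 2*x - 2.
23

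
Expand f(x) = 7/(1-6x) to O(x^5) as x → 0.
7 + 42*x + 252*x**2 + 1512*x**3 + 9072*x**4 + O(x**5)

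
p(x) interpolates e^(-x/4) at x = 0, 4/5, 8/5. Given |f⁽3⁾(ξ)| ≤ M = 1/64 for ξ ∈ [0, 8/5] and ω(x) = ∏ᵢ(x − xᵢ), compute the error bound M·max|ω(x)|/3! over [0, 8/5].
sqrt(3)/3375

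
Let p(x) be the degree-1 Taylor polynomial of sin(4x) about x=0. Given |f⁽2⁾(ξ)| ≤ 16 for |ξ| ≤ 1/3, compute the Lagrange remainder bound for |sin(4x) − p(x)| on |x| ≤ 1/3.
8/9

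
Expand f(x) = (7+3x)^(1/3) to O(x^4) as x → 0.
7**(1/3) + 7**(1/3)*x/7 - 7**(1/3)*x**2/49 + 5*7**(1/3)*x**3/1029 + O(x**4)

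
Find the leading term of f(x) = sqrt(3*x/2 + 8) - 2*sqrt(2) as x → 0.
3*sqrt(2)*x/16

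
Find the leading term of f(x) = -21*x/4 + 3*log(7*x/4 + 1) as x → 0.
-147*x**2/32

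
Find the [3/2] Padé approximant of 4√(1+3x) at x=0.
(27*x**3/8 + 81*x**2/4 + 18*x + 4)/(27*x**2/16 + 3*x + 1)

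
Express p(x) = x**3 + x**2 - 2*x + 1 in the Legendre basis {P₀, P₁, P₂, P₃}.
(4/3)P₀ + (-7/5)P₁ + (2/3)P₂ + (2/5)P₃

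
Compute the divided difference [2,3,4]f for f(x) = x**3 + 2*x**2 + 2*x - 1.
11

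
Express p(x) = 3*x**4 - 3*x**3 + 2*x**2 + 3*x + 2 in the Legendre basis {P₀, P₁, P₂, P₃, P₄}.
(49/15)P₀ + (6/5)P₁ + (64/21)P₂ + (-6/5)P₃ + (24/35)P₄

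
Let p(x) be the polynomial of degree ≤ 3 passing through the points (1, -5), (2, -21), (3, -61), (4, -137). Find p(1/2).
-9/4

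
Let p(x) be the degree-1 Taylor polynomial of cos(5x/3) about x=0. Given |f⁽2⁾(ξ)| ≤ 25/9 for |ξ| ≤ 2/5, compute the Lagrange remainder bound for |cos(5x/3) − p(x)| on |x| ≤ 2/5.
2/9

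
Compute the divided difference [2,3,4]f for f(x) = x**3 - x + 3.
9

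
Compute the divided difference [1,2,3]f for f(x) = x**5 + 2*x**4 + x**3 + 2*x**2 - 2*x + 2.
148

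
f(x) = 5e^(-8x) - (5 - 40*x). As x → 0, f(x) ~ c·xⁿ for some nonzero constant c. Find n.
2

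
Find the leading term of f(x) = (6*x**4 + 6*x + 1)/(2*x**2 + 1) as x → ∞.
3*x**2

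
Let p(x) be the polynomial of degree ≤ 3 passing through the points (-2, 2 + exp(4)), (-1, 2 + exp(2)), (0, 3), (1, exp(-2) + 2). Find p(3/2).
((-5*exp(4) - 3 + 21*exp(2))*exp(2) + 35)*exp(-2)/16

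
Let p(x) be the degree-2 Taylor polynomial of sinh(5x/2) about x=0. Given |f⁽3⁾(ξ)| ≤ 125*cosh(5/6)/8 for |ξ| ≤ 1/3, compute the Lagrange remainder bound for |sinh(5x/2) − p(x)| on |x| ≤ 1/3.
125*cosh(5/6)/1296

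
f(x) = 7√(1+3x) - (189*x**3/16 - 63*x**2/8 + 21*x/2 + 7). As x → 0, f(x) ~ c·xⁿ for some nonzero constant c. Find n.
4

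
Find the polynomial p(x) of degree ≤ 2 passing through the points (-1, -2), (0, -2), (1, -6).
-2*x**2 - 2*x - 2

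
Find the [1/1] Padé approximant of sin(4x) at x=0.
4*x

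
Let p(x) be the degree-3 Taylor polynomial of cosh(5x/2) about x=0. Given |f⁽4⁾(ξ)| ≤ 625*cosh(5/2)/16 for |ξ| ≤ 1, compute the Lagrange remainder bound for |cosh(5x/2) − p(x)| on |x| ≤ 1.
625*cosh(5/2)/384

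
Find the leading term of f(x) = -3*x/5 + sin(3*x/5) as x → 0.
-9*x**3/250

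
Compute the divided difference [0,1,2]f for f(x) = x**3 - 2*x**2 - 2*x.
1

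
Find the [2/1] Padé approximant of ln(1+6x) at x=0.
6*x*(x + 1)/(4*x + 1)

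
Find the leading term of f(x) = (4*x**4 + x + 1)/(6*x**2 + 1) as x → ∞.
2*x**2/3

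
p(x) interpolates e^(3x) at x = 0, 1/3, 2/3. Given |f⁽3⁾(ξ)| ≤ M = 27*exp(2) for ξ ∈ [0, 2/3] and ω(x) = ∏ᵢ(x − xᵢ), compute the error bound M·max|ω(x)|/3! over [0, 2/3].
sqrt(3)*exp(2)/27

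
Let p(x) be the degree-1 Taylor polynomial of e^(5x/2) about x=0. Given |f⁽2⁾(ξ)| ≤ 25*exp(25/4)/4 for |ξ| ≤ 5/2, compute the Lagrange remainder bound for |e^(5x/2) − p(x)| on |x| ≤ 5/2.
625*exp(25/4)/32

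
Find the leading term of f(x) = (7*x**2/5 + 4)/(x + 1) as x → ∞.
7*x/5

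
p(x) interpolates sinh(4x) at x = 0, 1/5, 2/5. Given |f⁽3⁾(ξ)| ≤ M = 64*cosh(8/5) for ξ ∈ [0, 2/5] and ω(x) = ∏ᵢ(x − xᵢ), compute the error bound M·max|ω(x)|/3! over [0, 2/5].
64*sqrt(3)*cosh(8/5)/3375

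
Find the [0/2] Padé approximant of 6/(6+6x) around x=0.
1/(x + 1)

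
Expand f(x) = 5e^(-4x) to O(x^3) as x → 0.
5 - 20*x + 40*x**2 + O(x**3)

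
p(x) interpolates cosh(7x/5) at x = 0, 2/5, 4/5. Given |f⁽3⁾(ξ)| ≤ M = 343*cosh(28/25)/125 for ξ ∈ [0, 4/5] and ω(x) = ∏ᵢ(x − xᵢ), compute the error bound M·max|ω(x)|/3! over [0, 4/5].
2744*sqrt(3)*cosh(28/25)/421875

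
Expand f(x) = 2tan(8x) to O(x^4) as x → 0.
16*x + 1024*x**3/3 + O(x**4)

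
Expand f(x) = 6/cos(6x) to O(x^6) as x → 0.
6 + 108*x**2 + 1620*x**4 + O(x**6)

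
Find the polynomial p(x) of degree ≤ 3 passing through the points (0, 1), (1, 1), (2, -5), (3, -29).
-2*x**3 + 3*x**2 - x + 1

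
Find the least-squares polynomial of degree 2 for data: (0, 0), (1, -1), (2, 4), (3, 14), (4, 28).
-1/5 + (-29/10)x + (5/2)x²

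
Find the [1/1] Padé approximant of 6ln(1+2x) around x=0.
12*x/(x + 1)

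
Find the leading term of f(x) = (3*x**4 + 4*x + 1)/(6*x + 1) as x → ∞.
x**3/2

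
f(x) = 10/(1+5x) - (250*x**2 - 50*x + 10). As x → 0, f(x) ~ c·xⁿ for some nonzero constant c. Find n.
3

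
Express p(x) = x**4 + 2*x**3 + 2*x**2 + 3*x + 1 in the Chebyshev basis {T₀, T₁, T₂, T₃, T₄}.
(19/8)T₀ + (9/2)T₁ + (3/2)T₂ + (1/2)T₃ + (1/8)T₄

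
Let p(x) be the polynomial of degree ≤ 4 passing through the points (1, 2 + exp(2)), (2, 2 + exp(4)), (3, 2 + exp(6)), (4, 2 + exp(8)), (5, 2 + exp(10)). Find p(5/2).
-5*exp(8)/32 - 5*exp(2)/128 + 2 + 15*exp(4)/32 + 45*exp(6)/64 + 3*exp(10)/128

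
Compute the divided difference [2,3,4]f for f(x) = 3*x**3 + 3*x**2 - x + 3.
30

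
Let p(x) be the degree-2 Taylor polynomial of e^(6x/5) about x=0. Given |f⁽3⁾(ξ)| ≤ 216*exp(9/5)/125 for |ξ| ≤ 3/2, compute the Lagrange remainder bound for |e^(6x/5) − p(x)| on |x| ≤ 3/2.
243*exp(9/5)/250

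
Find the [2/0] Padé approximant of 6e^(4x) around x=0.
48*x**2 + 24*x + 6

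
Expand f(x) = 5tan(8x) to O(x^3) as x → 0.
40*x + O(x**3)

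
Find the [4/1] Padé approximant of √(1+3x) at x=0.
(243*x**4/640 - 27*x**3/40 + 81*x**2/40 + 18*x/5 + 1)/(21*x/10 + 1)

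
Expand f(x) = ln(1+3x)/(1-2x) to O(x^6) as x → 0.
3*x + 3*x**2/2 + 12*x**3 + 15*x**4/4 + 561*x**5/10 + O(x**6)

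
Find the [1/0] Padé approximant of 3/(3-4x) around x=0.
4*x/3 + 1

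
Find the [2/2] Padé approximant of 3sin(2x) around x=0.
6*x/(2*x**2/3 + 1)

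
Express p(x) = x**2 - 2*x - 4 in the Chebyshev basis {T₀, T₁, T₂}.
(-7/2)T₀ + (-2)T₁ + (1/2)T₂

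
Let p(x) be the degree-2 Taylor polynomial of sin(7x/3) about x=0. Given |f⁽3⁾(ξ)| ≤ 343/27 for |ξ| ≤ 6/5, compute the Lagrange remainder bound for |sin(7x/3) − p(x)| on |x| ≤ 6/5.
1372/375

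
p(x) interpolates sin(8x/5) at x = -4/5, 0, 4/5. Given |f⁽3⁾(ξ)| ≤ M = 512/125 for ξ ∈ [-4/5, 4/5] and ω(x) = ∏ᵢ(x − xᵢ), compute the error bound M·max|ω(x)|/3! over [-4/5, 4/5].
32768*sqrt(3)/421875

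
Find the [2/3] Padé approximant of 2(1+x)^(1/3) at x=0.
(7*x**2/9 + 8*x/3 + 2)/(-x**3/162 + x**2/6 + x + 1)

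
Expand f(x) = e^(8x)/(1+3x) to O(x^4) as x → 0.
1 + 5*x + 17*x**2 + 103*x**3/3 + O(x**4)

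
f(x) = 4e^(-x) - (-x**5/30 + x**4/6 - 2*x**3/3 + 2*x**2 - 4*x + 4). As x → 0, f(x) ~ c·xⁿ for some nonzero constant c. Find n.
6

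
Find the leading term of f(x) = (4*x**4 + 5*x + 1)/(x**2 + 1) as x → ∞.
4*x**2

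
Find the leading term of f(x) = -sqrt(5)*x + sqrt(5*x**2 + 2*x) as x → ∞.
sqrt(5)/5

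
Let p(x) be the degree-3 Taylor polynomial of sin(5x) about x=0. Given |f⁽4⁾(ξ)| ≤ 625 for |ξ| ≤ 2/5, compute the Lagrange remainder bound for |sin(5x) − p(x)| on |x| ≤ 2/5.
2/3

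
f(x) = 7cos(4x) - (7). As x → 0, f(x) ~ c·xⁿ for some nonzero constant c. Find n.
2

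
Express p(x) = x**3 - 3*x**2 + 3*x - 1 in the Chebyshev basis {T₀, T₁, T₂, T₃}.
(-5/2)T₀ + (15/4)T₁ + (-3/2)T₂ + (1/4)T₃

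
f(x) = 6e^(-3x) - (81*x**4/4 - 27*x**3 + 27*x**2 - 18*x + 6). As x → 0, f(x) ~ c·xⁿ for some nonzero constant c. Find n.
5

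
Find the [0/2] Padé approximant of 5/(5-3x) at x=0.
1/(1 - 3*x/5)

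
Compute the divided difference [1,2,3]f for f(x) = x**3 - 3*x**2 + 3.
3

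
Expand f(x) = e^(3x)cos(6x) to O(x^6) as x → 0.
1 + 3*x - 27*x**2/2 - 99*x**3/2 - 189*x**4/8 + 3321*x**5/40 + O(x**6)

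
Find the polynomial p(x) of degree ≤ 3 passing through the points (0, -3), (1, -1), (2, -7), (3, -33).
-2*x**3 + 2*x**2 + 2*x - 3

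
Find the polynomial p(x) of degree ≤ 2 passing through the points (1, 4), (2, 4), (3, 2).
-x**2 + 3*x + 2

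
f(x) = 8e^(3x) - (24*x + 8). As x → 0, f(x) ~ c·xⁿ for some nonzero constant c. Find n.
2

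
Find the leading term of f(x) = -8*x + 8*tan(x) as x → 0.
8*x**3/3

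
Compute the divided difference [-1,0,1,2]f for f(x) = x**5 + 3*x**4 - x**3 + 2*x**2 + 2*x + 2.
10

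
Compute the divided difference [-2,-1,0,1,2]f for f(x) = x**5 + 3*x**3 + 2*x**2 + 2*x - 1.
0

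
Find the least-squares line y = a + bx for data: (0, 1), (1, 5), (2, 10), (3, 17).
a = 3/10, b = 53/10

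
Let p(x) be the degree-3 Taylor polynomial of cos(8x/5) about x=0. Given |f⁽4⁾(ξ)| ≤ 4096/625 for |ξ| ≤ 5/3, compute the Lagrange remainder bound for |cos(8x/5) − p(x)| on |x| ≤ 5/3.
512/243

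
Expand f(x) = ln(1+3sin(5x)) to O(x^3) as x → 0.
15*x - 225*x**2/2 + O(x**3)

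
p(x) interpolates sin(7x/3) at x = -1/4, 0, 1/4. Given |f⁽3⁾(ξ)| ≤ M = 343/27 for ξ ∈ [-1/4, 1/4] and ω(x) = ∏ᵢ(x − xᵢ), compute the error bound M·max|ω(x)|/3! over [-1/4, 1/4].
343*sqrt(3)/46656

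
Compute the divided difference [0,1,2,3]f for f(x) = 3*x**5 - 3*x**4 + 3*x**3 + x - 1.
60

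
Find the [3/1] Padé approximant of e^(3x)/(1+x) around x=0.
(9*x**3/32 + 9*x**2/8 + 21*x/16 + 1)/(1 - 11*x/16)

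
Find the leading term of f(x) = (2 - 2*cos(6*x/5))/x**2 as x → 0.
36/25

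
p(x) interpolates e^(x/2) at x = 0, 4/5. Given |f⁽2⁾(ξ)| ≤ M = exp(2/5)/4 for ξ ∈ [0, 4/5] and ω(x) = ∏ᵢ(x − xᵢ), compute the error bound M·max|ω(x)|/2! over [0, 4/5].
exp(2/5)/50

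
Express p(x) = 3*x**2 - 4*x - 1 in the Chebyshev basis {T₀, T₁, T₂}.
(1/2)T₀ + (-4)T₁ + (3/2)T₂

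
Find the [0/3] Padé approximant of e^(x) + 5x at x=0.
1/(-1261*x**3/6 + 71*x**2/2 - 6*x + 1)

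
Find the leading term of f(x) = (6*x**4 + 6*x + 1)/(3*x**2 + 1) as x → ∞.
2*x**2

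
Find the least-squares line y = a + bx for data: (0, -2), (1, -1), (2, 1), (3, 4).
a = -5/2, b = 2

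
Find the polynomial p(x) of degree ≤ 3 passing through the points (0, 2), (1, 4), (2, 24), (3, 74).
2*x**3 + 3*x**2 - 3*x + 2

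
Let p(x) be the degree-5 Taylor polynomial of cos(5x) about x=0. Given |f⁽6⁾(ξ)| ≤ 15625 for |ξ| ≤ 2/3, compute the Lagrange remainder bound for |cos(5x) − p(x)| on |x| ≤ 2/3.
12500/6561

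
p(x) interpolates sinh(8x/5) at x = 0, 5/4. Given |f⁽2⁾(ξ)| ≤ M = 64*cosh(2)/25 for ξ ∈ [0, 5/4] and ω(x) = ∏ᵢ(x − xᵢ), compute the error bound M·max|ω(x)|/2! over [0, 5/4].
cosh(2)/2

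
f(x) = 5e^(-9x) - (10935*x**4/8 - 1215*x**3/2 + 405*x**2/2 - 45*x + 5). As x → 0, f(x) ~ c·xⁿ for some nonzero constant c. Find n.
5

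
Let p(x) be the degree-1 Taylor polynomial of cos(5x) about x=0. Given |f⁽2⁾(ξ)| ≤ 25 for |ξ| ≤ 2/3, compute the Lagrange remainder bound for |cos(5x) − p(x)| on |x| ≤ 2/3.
50/9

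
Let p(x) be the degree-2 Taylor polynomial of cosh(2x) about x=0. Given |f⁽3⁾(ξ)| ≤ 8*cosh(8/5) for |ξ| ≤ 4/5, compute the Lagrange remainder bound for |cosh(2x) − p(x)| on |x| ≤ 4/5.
256*cosh(8/5)/375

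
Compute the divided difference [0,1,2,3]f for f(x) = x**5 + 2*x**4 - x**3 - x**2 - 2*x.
36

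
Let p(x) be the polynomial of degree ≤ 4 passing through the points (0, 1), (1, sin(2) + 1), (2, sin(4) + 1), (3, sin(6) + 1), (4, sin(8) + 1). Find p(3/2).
45*sin(4)/64 + 3*sin(8)/128 - 5*sin(6)/32 + 15*sin(2)/32 + 1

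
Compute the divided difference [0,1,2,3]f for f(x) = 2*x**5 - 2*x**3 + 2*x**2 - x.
48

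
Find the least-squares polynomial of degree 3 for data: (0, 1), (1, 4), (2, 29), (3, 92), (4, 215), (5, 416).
8/9 + (-125/378)x + (41/63)x² + (173/54)x³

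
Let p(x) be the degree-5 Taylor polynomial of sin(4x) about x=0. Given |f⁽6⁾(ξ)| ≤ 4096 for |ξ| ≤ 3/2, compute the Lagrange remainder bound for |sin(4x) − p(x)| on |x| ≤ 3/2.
324/5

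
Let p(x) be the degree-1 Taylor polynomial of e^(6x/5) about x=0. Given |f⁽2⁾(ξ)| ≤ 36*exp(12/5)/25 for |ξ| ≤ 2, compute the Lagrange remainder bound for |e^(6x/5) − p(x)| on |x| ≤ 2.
72*exp(12/5)/25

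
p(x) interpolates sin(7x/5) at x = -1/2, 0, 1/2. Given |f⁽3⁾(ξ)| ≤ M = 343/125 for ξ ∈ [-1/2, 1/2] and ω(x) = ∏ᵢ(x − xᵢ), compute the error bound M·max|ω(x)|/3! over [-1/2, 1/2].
343*sqrt(3)/27000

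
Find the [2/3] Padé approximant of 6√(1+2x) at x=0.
(21*x**2/2 + 84*x/5 + 6)/(-x**3/20 + 9*x**2/20 + 9*x/5 + 1)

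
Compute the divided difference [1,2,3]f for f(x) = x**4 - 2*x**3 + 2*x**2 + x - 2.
15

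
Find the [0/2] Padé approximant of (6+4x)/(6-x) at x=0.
1/(5*x**2/9 - 5*x/6 + 1)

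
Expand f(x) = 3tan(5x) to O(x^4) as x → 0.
15*x + 125*x**3 + O(x**4)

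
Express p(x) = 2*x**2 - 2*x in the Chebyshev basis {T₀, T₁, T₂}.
T₀ + (-2)T₁ + T₂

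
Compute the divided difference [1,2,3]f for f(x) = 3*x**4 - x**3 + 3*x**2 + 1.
72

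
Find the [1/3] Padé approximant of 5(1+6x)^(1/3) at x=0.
(25*x + 5)/(8*x**3/3 - 2*x**2 + 3*x + 1)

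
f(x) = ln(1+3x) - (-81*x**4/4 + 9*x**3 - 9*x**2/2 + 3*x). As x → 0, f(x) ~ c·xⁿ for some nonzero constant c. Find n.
5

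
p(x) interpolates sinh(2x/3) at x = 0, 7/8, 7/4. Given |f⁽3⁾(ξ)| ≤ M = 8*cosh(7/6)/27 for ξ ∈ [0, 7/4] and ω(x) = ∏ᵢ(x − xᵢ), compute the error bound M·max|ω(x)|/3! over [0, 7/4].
343*sqrt(3)*cosh(7/6)/46656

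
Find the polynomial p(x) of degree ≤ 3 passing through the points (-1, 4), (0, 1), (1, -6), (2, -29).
-2*x**3 - 2*x**2 - 3*x + 1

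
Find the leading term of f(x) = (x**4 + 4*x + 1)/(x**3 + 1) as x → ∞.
x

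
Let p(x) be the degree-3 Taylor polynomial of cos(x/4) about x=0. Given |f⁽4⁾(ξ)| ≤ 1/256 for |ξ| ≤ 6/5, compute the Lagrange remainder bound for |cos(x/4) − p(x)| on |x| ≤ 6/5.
27/80000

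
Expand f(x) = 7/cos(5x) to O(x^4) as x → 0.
7 + 175*x**2/2 + O(x**4)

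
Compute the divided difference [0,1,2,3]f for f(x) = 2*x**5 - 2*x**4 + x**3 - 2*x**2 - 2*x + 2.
39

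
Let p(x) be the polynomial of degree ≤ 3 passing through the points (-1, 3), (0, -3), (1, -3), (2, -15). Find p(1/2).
-21/8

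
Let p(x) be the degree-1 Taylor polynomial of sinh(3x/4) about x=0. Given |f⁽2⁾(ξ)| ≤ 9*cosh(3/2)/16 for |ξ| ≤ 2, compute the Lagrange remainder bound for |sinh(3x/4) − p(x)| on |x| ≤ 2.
9*cosh(3/2)/8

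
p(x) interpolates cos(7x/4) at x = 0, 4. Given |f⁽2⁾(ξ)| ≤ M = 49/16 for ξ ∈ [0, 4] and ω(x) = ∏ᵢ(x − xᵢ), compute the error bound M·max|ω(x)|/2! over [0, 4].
49/8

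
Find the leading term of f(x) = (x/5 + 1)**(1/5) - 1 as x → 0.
x/25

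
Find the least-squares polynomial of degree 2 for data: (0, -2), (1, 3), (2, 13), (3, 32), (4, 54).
-72/35 + (127/70)x + (43/14)x²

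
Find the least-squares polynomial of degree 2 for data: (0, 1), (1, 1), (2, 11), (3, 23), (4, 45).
27/35 + (-15/7)x + (23/7)x²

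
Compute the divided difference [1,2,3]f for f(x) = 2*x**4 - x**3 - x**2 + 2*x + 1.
43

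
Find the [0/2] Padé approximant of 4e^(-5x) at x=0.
4/(25*x**2/2 + 5*x + 1)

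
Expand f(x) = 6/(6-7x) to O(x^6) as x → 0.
1 + 7*x/6 + 49*x**2/36 + 343*x**3/216 + 2401*x**4/1296 + 16807*x**5/7776 + O(x**6)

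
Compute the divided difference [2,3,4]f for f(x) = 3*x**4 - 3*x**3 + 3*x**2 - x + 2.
141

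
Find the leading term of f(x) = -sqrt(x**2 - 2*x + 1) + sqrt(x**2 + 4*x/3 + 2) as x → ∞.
5/3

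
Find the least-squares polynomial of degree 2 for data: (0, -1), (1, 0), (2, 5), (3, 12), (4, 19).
-7/5 + (6/5)x + x²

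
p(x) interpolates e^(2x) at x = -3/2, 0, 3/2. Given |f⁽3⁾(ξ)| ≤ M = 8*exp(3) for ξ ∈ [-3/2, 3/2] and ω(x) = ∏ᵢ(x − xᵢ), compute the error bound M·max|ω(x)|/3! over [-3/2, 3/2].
sqrt(3)*exp(3)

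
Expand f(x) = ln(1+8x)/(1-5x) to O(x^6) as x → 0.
8*x + 8*x**2 + 632*x**3/3 + 88*x**4/3 + 100504*x**5/15 + O(x**6)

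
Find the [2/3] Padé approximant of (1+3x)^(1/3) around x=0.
(7*x**2/2 + 4*x + 1)/(-x**3/6 + 3*x**2/2 + 3*x + 1)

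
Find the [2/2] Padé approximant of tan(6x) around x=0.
6*x/(1 - 12*x**2)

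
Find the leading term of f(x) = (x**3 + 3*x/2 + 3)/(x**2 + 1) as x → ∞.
x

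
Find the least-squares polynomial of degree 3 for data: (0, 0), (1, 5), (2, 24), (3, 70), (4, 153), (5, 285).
1/18 + (881/756)x + (211/126)x² + (205/108)x³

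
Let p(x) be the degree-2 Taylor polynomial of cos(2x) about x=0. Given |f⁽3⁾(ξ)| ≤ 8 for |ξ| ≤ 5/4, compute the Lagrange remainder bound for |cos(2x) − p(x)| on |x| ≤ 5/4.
125/48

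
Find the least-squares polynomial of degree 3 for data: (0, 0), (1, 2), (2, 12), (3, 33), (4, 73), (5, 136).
-1/14 + (61/84)x + (5/7)x² + (11/12)x³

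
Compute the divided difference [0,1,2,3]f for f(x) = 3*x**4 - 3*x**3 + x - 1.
15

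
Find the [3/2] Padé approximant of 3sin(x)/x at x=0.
(3 - 7*x**2/20)/(x**2/20 + 1)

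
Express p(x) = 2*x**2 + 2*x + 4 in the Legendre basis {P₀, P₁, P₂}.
(14/3)P₀ + (2)P₁ + (4/3)P₂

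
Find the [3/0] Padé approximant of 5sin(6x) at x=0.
-180*x**3 + 30*x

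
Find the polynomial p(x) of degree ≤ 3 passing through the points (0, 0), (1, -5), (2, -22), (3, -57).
-x**3 - 3*x**2 - x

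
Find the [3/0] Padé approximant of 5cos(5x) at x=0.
5 - 125*x**2/2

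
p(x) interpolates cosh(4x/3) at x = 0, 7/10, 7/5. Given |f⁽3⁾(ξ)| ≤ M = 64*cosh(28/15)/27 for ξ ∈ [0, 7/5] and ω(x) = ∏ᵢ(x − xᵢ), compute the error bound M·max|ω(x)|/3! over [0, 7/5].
2744*sqrt(3)*cosh(28/15)/91125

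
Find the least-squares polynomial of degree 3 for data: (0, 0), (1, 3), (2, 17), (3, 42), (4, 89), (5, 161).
-23/126 + (1181/756)x + (86/63)x² + (103/108)x³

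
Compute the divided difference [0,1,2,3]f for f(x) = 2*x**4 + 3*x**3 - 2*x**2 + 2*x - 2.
15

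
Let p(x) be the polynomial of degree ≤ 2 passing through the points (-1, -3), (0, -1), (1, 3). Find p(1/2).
3/4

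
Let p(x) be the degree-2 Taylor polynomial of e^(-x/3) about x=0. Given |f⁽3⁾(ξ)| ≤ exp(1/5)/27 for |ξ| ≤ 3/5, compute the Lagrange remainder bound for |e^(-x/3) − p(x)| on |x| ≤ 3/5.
exp(1/5)/750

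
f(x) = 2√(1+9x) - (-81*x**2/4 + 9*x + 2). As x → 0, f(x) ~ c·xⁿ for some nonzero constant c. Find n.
3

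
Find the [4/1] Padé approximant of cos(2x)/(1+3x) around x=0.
(2*x**4/3 - 2*x**2 + 1)/(3*x + 1)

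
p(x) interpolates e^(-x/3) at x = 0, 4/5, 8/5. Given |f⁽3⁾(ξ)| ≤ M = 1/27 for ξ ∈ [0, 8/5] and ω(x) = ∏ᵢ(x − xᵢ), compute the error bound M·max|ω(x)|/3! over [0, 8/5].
64*sqrt(3)/91125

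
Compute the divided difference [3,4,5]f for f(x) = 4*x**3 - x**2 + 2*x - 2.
47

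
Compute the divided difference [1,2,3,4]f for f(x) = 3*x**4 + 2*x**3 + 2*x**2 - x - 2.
32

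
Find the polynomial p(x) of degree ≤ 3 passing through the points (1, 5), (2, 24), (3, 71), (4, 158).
2*x**3 + 2*x**2 - x + 2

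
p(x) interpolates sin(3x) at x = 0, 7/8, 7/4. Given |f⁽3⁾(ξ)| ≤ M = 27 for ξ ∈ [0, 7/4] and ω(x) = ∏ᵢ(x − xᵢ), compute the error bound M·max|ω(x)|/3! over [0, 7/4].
343*sqrt(3)/512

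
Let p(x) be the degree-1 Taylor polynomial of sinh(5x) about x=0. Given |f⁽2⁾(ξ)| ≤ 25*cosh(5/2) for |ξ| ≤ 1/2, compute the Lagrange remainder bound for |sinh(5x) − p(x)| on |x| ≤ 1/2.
25*cosh(5/2)/8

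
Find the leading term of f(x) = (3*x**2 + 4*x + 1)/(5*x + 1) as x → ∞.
3*x/5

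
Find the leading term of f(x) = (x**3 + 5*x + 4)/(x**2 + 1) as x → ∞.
x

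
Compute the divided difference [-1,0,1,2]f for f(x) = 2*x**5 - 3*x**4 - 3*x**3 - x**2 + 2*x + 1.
1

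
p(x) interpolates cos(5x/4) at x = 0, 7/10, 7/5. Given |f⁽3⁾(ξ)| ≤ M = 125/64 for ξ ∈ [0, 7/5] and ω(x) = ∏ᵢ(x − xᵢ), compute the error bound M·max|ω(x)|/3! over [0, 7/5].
343*sqrt(3)/13824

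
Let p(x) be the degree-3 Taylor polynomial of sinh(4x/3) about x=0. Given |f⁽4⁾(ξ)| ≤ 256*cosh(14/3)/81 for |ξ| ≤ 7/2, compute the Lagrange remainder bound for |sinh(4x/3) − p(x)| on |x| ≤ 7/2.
4802*cosh(14/3)/243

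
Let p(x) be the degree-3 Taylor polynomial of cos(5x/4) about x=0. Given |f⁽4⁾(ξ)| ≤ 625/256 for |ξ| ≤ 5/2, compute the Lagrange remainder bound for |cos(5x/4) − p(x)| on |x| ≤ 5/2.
390625/98304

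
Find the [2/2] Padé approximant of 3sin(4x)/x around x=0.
(12 - 112*x**2/5)/(4*x**2/5 + 1)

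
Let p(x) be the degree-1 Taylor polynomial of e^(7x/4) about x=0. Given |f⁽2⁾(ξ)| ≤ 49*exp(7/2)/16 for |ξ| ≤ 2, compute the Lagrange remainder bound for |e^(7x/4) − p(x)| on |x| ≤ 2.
49*exp(7/2)/8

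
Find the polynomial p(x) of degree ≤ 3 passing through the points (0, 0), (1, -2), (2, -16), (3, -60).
-3*x**3 + 3*x**2 - 2*x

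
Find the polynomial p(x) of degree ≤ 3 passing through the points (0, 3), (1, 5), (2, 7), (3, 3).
-x**3 + 3*x**2 + 3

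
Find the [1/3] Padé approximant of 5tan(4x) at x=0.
20*x/(1 - 16*x**2/3)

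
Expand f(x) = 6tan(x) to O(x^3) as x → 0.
6*x + O(x**3)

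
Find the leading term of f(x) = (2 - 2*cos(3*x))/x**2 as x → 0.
9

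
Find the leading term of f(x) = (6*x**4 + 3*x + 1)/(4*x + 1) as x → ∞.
3*x**3/2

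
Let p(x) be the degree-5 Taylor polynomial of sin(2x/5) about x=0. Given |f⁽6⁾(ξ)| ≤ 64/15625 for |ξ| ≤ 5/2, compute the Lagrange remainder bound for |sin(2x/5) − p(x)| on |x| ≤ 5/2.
1/720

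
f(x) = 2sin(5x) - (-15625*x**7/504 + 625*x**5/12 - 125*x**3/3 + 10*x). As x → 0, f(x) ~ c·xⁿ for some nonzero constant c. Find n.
9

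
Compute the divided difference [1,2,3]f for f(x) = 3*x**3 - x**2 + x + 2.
17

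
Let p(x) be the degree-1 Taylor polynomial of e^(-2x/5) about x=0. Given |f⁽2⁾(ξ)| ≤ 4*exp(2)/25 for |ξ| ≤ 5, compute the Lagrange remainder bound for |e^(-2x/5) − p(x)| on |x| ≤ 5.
2*exp(2)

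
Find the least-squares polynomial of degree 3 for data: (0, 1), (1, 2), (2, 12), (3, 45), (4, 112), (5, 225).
137/126 + (-251/756)x + (-269/252)x² + (109/54)x³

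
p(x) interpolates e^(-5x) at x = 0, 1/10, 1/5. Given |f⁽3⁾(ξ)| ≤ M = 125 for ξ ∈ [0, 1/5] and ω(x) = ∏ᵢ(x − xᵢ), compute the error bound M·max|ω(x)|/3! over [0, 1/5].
sqrt(3)/216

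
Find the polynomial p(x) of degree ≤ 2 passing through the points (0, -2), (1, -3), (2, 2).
3*x**2 - 4*x - 2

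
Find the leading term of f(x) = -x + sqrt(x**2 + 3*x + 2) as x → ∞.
3/2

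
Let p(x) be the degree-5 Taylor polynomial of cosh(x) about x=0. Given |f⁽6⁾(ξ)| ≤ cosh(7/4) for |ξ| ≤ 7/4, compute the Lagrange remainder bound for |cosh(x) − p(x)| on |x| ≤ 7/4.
117649*cosh(7/4)/2949120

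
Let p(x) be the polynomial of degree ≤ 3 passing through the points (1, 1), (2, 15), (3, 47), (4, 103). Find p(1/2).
-9/8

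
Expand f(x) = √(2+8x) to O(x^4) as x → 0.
sqrt(2) + 2*sqrt(2)*x - 2*sqrt(2)*x**2 + 4*sqrt(2)*x**3 + O(x**4)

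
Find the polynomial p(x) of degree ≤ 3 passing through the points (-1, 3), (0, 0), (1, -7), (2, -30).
-2*x**3 - 2*x**2 - 3*x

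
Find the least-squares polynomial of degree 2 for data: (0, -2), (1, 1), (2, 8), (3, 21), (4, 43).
-53/35 + (-11/7)x + (22/7)x²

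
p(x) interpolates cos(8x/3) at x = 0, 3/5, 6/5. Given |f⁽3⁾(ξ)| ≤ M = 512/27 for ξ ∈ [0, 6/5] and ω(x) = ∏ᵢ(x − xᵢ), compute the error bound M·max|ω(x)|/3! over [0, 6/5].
512*sqrt(3)/3375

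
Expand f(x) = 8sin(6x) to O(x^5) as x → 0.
48*x - 288*x**3 + O(x**5)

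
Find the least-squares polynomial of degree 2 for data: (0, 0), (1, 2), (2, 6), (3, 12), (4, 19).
-3/35 + (48/35)x + (6/7)x²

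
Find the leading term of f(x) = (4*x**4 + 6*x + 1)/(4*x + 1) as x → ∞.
x**3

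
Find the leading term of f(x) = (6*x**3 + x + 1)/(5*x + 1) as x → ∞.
6*x**2/5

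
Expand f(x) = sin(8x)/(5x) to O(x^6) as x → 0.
8/5 - 256*x**2/15 + 4096*x**4/75 + O(x**6)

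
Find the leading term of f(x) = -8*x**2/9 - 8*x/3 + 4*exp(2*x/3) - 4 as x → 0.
16*x**3/81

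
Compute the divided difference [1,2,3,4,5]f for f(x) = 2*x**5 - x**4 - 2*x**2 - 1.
29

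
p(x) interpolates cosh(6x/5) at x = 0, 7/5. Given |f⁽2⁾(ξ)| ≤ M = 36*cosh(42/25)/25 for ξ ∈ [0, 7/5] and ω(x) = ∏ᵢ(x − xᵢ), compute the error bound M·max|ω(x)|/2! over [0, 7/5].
441*cosh(42/25)/1250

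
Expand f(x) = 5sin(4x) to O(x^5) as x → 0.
20*x - 160*x**3/3 + O(x**5)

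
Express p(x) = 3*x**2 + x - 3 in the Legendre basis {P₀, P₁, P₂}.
(-2)P₀ + P₁ + (2)P₂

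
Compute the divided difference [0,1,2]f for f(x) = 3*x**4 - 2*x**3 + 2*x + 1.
15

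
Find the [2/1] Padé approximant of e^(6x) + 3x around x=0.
(7*x + 1)/(1 - 2*x)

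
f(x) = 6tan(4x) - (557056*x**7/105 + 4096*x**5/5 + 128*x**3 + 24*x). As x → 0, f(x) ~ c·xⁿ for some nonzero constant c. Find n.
9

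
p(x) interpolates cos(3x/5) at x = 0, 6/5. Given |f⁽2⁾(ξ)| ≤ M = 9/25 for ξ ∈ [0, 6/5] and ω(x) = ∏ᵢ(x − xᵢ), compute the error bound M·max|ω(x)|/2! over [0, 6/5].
81/1250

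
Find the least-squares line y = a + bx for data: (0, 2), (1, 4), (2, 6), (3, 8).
a = 2, b = 2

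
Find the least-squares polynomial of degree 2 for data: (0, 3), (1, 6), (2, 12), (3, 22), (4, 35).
106/35 + (8/7)x + (12/7)x²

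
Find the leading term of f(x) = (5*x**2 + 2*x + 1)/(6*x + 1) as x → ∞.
5*x/6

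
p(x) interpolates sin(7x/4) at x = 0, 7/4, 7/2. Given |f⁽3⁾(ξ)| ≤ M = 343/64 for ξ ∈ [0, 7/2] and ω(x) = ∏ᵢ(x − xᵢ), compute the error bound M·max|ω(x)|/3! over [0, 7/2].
117649*sqrt(3)/110592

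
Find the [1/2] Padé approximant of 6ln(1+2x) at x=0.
12*x/(-x**2/3 + x + 1)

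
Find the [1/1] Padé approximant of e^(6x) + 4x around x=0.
(41*x/5 + 1)/(1 - 9*x/5)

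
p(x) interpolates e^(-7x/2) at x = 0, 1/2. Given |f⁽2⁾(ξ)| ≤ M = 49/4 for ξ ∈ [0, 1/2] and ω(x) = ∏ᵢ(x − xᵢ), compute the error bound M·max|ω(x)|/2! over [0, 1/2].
49/128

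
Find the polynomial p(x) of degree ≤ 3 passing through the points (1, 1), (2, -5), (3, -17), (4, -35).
-3*x**2 + 3*x + 1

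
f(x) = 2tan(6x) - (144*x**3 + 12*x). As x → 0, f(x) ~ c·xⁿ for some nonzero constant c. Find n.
5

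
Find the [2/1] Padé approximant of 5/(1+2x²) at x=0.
5 - 10*x**2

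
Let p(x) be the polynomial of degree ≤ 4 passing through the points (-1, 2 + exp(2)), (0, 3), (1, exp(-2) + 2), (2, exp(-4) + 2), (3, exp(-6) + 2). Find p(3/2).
(-5 + 60*exp(2) + 90*exp(4) + (3*exp(2) + 236)*exp(6))*exp(-6)/128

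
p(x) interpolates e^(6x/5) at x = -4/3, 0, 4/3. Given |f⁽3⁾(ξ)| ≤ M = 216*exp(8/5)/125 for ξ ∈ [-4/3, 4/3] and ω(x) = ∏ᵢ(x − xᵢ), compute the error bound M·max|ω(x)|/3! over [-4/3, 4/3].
512*sqrt(3)*exp(8/5)/3375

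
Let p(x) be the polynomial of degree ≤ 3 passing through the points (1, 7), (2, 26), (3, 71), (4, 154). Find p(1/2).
7/2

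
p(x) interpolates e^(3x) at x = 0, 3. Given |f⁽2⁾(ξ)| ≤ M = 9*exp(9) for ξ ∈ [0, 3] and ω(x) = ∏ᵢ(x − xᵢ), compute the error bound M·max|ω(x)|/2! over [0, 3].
81*exp(9)/8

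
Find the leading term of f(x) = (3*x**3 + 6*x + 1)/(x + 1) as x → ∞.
3*x**2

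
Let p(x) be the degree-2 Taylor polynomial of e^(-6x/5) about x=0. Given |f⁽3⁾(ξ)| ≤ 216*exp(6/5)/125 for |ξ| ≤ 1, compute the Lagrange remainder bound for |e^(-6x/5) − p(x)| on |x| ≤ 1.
36*exp(6/5)/125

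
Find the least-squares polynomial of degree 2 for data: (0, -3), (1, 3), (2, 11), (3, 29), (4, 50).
-94/35 + (62/35)x + (20/7)x²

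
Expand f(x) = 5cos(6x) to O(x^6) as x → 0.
5 - 90*x**2 + 270*x**4 + O(x**6)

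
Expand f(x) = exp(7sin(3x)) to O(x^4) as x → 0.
1 + 21*x + 441*x**2/2 + 1512*x**3 + O(x**4)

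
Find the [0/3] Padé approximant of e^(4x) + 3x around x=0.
1/(-725*x**3/3 + 41*x**2 - 7*x + 1)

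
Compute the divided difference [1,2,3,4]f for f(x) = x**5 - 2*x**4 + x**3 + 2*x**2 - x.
46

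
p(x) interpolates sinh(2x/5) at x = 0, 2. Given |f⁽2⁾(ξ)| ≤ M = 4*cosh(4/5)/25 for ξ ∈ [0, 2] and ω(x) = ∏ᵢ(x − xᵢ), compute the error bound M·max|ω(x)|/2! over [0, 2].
2*cosh(4/5)/25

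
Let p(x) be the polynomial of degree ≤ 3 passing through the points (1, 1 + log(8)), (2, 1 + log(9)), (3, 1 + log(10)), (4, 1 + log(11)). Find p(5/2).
-log(11)/16 - 3*log(2)/16 + 1 + 9*log(3)/8 + 9*log(10)/16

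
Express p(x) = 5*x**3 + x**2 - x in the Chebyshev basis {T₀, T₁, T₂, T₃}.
(1/2)T₀ + (11/4)T₁ + (1/2)T₂ + (5/4)T₃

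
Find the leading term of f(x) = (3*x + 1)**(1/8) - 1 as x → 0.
3*x/8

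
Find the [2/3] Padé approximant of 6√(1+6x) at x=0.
(189*x**2/2 + 252*x/5 + 6)/(-27*x**3/20 + 81*x**2/20 + 27*x/5 + 1)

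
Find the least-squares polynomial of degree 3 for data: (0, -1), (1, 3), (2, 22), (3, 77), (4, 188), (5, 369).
-97/126 + (685/756)x + (-8/9)x² + (335/108)x³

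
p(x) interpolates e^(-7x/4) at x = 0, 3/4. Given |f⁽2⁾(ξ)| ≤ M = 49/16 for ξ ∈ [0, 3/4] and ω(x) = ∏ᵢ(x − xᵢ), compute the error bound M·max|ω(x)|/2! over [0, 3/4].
441/2048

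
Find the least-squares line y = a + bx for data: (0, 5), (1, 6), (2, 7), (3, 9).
a = 24/5, b = 13/10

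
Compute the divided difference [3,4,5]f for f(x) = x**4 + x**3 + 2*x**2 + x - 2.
111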